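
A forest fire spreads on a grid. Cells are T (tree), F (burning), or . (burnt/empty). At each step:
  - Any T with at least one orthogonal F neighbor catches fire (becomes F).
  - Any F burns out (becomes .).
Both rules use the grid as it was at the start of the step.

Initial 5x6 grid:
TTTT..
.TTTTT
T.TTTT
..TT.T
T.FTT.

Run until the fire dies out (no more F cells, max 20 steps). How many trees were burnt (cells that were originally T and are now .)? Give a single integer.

Step 1: +2 fires, +1 burnt (F count now 2)
Step 2: +3 fires, +2 burnt (F count now 3)
Step 3: +2 fires, +3 burnt (F count now 2)
Step 4: +4 fires, +2 burnt (F count now 4)
Step 5: +4 fires, +4 burnt (F count now 4)
Step 6: +3 fires, +4 burnt (F count now 3)
Step 7: +0 fires, +3 burnt (F count now 0)
Fire out after step 7
Initially T: 20, now '.': 28
Total burnt (originally-T cells now '.'): 18

Answer: 18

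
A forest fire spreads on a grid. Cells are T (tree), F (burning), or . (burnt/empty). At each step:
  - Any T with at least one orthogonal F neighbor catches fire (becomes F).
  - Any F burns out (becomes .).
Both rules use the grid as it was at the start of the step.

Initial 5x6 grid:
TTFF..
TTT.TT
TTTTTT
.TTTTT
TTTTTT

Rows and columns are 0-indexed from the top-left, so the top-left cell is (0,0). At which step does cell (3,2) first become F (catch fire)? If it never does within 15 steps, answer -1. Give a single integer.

Step 1: cell (3,2)='T' (+2 fires, +2 burnt)
Step 2: cell (3,2)='T' (+3 fires, +2 burnt)
Step 3: cell (3,2)='F' (+4 fires, +3 burnt)
  -> target ignites at step 3
Step 4: cell (3,2)='.' (+5 fires, +4 burnt)
Step 5: cell (3,2)='.' (+5 fires, +5 burnt)
Step 6: cell (3,2)='.' (+4 fires, +5 burnt)
Step 7: cell (3,2)='.' (+1 fires, +4 burnt)
Step 8: cell (3,2)='.' (+0 fires, +1 burnt)
  fire out at step 8

3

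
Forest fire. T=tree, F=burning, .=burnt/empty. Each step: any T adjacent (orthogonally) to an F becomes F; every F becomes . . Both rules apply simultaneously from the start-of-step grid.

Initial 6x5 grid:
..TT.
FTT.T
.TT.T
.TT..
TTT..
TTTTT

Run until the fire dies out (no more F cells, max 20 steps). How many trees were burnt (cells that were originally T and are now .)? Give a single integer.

Answer: 16

Derivation:
Step 1: +1 fires, +1 burnt (F count now 1)
Step 2: +2 fires, +1 burnt (F count now 2)
Step 3: +3 fires, +2 burnt (F count now 3)
Step 4: +3 fires, +3 burnt (F count now 3)
Step 5: +3 fires, +3 burnt (F count now 3)
Step 6: +2 fires, +3 burnt (F count now 2)
Step 7: +1 fires, +2 burnt (F count now 1)
Step 8: +1 fires, +1 burnt (F count now 1)
Step 9: +0 fires, +1 burnt (F count now 0)
Fire out after step 9
Initially T: 18, now '.': 28
Total burnt (originally-T cells now '.'): 16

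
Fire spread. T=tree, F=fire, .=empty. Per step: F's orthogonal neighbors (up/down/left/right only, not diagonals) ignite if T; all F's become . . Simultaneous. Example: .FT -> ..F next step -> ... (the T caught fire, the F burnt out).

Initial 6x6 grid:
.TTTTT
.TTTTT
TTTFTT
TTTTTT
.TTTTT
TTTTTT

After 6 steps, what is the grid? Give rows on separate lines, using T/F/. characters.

Step 1: 4 trees catch fire, 1 burn out
  .TTTTT
  .TTFTT
  TTF.FT
  TTTFTT
  .TTTTT
  TTTTTT
Step 2: 8 trees catch fire, 4 burn out
  .TTFTT
  .TF.FT
  TF...F
  TTF.FT
  .TTFTT
  TTTTTT
Step 3: 10 trees catch fire, 8 burn out
  .TF.FT
  .F...F
  F.....
  TF...F
  .TF.FT
  TTTFTT
Step 4: 7 trees catch fire, 10 burn out
  .F...F
  ......
  ......
  F.....
  .F...F
  TTF.FT
Step 5: 2 trees catch fire, 7 burn out
  ......
  ......
  ......
  ......
  ......
  TF...F
Step 6: 1 trees catch fire, 2 burn out
  ......
  ......
  ......
  ......
  ......
  F.....

......
......
......
......
......
F.....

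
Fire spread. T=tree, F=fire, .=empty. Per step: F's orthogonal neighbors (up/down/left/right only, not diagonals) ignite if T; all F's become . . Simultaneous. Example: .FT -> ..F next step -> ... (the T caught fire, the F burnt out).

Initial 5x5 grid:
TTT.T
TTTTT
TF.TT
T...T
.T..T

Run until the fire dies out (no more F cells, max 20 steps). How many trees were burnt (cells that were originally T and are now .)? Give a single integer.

Answer: 15

Derivation:
Step 1: +2 fires, +1 burnt (F count now 2)
Step 2: +4 fires, +2 burnt (F count now 4)
Step 3: +3 fires, +4 burnt (F count now 3)
Step 4: +2 fires, +3 burnt (F count now 2)
Step 5: +2 fires, +2 burnt (F count now 2)
Step 6: +1 fires, +2 burnt (F count now 1)
Step 7: +1 fires, +1 burnt (F count now 1)
Step 8: +0 fires, +1 burnt (F count now 0)
Fire out after step 8
Initially T: 16, now '.': 24
Total burnt (originally-T cells now '.'): 15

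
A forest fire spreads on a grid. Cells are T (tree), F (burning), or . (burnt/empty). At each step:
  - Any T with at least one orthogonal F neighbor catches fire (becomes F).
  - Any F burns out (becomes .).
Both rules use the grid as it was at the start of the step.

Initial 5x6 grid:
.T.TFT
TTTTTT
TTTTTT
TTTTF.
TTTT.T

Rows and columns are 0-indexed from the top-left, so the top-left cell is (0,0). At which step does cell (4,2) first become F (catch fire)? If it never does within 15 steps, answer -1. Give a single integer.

Step 1: cell (4,2)='T' (+5 fires, +2 burnt)
Step 2: cell (4,2)='T' (+6 fires, +5 burnt)
Step 3: cell (4,2)='F' (+4 fires, +6 burnt)
  -> target ignites at step 3
Step 4: cell (4,2)='.' (+4 fires, +4 burnt)
Step 5: cell (4,2)='.' (+4 fires, +4 burnt)
Step 6: cell (4,2)='.' (+0 fires, +4 burnt)
  fire out at step 6

3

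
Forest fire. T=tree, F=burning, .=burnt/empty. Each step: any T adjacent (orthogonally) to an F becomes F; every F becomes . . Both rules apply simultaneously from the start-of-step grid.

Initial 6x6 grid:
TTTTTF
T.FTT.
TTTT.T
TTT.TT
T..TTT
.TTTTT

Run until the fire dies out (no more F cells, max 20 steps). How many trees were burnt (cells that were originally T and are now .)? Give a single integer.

Answer: 16

Derivation:
Step 1: +4 fires, +2 burnt (F count now 4)
Step 2: +6 fires, +4 burnt (F count now 6)
Step 3: +3 fires, +6 burnt (F count now 3)
Step 4: +2 fires, +3 burnt (F count now 2)
Step 5: +1 fires, +2 burnt (F count now 1)
Step 6: +0 fires, +1 burnt (F count now 0)
Fire out after step 6
Initially T: 27, now '.': 25
Total burnt (originally-T cells now '.'): 16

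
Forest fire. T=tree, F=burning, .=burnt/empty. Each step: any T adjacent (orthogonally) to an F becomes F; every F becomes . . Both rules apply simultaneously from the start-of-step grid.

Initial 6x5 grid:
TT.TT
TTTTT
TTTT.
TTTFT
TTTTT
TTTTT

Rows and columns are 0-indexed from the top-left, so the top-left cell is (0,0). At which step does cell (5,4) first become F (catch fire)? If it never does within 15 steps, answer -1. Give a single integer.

Step 1: cell (5,4)='T' (+4 fires, +1 burnt)
Step 2: cell (5,4)='T' (+6 fires, +4 burnt)
Step 3: cell (5,4)='F' (+8 fires, +6 burnt)
  -> target ignites at step 3
Step 4: cell (5,4)='.' (+5 fires, +8 burnt)
Step 5: cell (5,4)='.' (+3 fires, +5 burnt)
Step 6: cell (5,4)='.' (+1 fires, +3 burnt)
Step 7: cell (5,4)='.' (+0 fires, +1 burnt)
  fire out at step 7

3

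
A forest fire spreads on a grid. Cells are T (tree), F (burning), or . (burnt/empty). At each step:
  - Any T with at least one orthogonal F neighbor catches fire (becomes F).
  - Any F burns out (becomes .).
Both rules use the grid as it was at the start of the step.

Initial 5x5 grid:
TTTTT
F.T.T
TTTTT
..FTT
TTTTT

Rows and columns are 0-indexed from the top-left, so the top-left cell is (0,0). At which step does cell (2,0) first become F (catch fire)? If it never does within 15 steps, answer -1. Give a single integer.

Step 1: cell (2,0)='F' (+5 fires, +2 burnt)
  -> target ignites at step 1
Step 2: cell (2,0)='.' (+7 fires, +5 burnt)
Step 3: cell (2,0)='.' (+4 fires, +7 burnt)
Step 4: cell (2,0)='.' (+2 fires, +4 burnt)
Step 5: cell (2,0)='.' (+1 fires, +2 burnt)
Step 6: cell (2,0)='.' (+0 fires, +1 burnt)
  fire out at step 6

1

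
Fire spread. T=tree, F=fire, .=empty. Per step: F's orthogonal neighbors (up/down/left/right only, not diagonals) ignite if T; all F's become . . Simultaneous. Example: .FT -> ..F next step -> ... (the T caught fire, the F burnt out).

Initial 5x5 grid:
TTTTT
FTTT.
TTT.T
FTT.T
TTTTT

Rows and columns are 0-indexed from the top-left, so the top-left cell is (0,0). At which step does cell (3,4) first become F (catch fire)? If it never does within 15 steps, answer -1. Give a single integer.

Step 1: cell (3,4)='T' (+5 fires, +2 burnt)
Step 2: cell (3,4)='T' (+5 fires, +5 burnt)
Step 3: cell (3,4)='T' (+4 fires, +5 burnt)
Step 4: cell (3,4)='T' (+2 fires, +4 burnt)
Step 5: cell (3,4)='T' (+2 fires, +2 burnt)
Step 6: cell (3,4)='F' (+1 fires, +2 burnt)
  -> target ignites at step 6
Step 7: cell (3,4)='.' (+1 fires, +1 burnt)
Step 8: cell (3,4)='.' (+0 fires, +1 burnt)
  fire out at step 8

6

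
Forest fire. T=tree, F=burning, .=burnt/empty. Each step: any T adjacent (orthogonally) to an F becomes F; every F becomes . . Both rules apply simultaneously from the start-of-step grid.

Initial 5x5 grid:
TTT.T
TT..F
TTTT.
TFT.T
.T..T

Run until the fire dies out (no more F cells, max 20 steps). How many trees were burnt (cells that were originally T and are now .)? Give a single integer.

Answer: 13

Derivation:
Step 1: +5 fires, +2 burnt (F count now 5)
Step 2: +3 fires, +5 burnt (F count now 3)
Step 3: +3 fires, +3 burnt (F count now 3)
Step 4: +2 fires, +3 burnt (F count now 2)
Step 5: +0 fires, +2 burnt (F count now 0)
Fire out after step 5
Initially T: 15, now '.': 23
Total burnt (originally-T cells now '.'): 13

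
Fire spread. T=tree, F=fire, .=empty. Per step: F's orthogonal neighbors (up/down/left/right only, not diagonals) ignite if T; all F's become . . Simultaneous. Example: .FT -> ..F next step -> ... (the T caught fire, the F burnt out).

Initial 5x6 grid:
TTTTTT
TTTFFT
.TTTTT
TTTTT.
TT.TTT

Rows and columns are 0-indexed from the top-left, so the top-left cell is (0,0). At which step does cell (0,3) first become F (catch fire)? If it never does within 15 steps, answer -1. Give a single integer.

Step 1: cell (0,3)='F' (+6 fires, +2 burnt)
  -> target ignites at step 1
Step 2: cell (0,3)='.' (+7 fires, +6 burnt)
Step 3: cell (0,3)='.' (+6 fires, +7 burnt)
Step 4: cell (0,3)='.' (+3 fires, +6 burnt)
Step 5: cell (0,3)='.' (+2 fires, +3 burnt)
Step 6: cell (0,3)='.' (+1 fires, +2 burnt)
Step 7: cell (0,3)='.' (+0 fires, +1 burnt)
  fire out at step 7

1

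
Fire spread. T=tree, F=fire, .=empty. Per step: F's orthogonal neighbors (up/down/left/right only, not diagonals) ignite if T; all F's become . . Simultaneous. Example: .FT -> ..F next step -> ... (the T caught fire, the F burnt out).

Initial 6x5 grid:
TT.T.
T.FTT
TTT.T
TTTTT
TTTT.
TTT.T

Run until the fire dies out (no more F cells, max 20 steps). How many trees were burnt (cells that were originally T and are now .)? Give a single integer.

Step 1: +2 fires, +1 burnt (F count now 2)
Step 2: +4 fires, +2 burnt (F count now 4)
Step 3: +5 fires, +4 burnt (F count now 5)
Step 4: +6 fires, +5 burnt (F count now 6)
Step 5: +3 fires, +6 burnt (F count now 3)
Step 6: +2 fires, +3 burnt (F count now 2)
Step 7: +0 fires, +2 burnt (F count now 0)
Fire out after step 7
Initially T: 23, now '.': 29
Total burnt (originally-T cells now '.'): 22

Answer: 22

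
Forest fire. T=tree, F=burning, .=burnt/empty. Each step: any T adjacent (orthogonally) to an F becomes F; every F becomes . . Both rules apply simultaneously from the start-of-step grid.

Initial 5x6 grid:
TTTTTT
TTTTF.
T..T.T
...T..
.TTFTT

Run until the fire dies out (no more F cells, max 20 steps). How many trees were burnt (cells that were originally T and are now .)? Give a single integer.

Answer: 17

Derivation:
Step 1: +5 fires, +2 burnt (F count now 5)
Step 2: +6 fires, +5 burnt (F count now 6)
Step 3: +2 fires, +6 burnt (F count now 2)
Step 4: +2 fires, +2 burnt (F count now 2)
Step 5: +2 fires, +2 burnt (F count now 2)
Step 6: +0 fires, +2 burnt (F count now 0)
Fire out after step 6
Initially T: 18, now '.': 29
Total burnt (originally-T cells now '.'): 17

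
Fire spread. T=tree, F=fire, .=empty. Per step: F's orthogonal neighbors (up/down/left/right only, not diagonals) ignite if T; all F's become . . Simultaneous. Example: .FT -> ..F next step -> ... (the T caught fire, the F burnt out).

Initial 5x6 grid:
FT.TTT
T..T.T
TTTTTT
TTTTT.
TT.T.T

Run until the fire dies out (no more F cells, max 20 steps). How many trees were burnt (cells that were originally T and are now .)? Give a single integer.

Answer: 21

Derivation:
Step 1: +2 fires, +1 burnt (F count now 2)
Step 2: +1 fires, +2 burnt (F count now 1)
Step 3: +2 fires, +1 burnt (F count now 2)
Step 4: +3 fires, +2 burnt (F count now 3)
Step 5: +3 fires, +3 burnt (F count now 3)
Step 6: +3 fires, +3 burnt (F count now 3)
Step 7: +4 fires, +3 burnt (F count now 4)
Step 8: +2 fires, +4 burnt (F count now 2)
Step 9: +1 fires, +2 burnt (F count now 1)
Step 10: +0 fires, +1 burnt (F count now 0)
Fire out after step 10
Initially T: 22, now '.': 29
Total burnt (originally-T cells now '.'): 21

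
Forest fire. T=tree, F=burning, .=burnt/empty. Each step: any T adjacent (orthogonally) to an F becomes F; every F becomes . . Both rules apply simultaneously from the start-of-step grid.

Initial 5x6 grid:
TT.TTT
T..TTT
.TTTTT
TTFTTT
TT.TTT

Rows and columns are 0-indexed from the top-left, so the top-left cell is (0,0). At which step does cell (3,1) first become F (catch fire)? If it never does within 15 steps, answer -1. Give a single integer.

Step 1: cell (3,1)='F' (+3 fires, +1 burnt)
  -> target ignites at step 1
Step 2: cell (3,1)='.' (+6 fires, +3 burnt)
Step 3: cell (3,1)='.' (+5 fires, +6 burnt)
Step 4: cell (3,1)='.' (+4 fires, +5 burnt)
Step 5: cell (3,1)='.' (+2 fires, +4 burnt)
Step 6: cell (3,1)='.' (+1 fires, +2 burnt)
Step 7: cell (3,1)='.' (+0 fires, +1 burnt)
  fire out at step 7

1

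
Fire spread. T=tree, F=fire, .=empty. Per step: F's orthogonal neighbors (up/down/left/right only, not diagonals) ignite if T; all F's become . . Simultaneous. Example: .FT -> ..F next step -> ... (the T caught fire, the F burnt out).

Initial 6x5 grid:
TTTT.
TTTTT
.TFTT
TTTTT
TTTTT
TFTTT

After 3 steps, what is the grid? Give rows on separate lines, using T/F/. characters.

Step 1: 7 trees catch fire, 2 burn out
  TTTT.
  TTFTT
  .F.FT
  TTFTT
  TFTTT
  F.FTT
Step 2: 9 trees catch fire, 7 burn out
  TTFT.
  TF.FT
  ....F
  TF.FT
  F.FTT
  ...FT
Step 3: 8 trees catch fire, 9 burn out
  TF.F.
  F...F
  .....
  F...F
  ...FT
  ....F

TF.F.
F...F
.....
F...F
...FT
....F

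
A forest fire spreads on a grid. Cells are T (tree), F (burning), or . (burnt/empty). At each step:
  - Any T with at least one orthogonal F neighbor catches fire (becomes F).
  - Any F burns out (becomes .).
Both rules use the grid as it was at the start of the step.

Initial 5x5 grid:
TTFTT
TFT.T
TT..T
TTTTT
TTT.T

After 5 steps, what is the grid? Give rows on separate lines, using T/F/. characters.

Step 1: 5 trees catch fire, 2 burn out
  TF.FT
  F.F.T
  TF..T
  TTTTT
  TTT.T
Step 2: 4 trees catch fire, 5 burn out
  F...F
  ....T
  F...T
  TFTTT
  TTT.T
Step 3: 4 trees catch fire, 4 burn out
  .....
  ....F
  ....T
  F.FTT
  TFT.T
Step 4: 4 trees catch fire, 4 burn out
  .....
  .....
  ....F
  ...FT
  F.F.T
Step 5: 1 trees catch fire, 4 burn out
  .....
  .....
  .....
  ....F
  ....T

.....
.....
.....
....F
....T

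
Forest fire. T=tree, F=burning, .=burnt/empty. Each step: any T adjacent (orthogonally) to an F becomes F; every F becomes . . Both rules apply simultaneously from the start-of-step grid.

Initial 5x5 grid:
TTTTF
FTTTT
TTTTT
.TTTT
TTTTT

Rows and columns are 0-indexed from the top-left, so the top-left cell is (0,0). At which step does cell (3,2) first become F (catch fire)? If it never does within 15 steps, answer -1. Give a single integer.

Step 1: cell (3,2)='T' (+5 fires, +2 burnt)
Step 2: cell (3,2)='T' (+6 fires, +5 burnt)
Step 3: cell (3,2)='T' (+4 fires, +6 burnt)
Step 4: cell (3,2)='F' (+4 fires, +4 burnt)
  -> target ignites at step 4
Step 5: cell (3,2)='.' (+3 fires, +4 burnt)
Step 6: cell (3,2)='.' (+0 fires, +3 burnt)
  fire out at step 6

4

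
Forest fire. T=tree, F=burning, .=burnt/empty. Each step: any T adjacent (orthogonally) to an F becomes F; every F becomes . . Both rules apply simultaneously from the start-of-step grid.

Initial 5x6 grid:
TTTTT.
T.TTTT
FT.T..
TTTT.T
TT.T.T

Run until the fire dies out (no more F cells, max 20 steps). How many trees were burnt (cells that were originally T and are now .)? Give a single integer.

Answer: 19

Derivation:
Step 1: +3 fires, +1 burnt (F count now 3)
Step 2: +3 fires, +3 burnt (F count now 3)
Step 3: +3 fires, +3 burnt (F count now 3)
Step 4: +2 fires, +3 burnt (F count now 2)
Step 5: +4 fires, +2 burnt (F count now 4)
Step 6: +2 fires, +4 burnt (F count now 2)
Step 7: +1 fires, +2 burnt (F count now 1)
Step 8: +1 fires, +1 burnt (F count now 1)
Step 9: +0 fires, +1 burnt (F count now 0)
Fire out after step 9
Initially T: 21, now '.': 28
Total burnt (originally-T cells now '.'): 19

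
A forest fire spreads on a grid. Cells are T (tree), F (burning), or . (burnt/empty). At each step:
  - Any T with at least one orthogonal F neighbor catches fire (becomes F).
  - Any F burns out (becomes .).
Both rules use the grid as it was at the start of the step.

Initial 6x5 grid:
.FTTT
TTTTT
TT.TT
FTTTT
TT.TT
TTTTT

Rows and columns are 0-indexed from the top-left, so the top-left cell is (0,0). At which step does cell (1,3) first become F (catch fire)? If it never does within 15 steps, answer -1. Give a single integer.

Step 1: cell (1,3)='T' (+5 fires, +2 burnt)
Step 2: cell (1,3)='T' (+7 fires, +5 burnt)
Step 3: cell (1,3)='F' (+4 fires, +7 burnt)
  -> target ignites at step 3
Step 4: cell (1,3)='.' (+5 fires, +4 burnt)
Step 5: cell (1,3)='.' (+3 fires, +5 burnt)
Step 6: cell (1,3)='.' (+1 fires, +3 burnt)
Step 7: cell (1,3)='.' (+0 fires, +1 burnt)
  fire out at step 7

3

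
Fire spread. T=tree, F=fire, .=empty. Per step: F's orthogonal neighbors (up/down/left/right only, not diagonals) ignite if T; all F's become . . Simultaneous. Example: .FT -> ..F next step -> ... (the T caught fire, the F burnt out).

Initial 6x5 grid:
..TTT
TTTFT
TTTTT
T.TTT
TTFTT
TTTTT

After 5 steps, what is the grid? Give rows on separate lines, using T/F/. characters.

Step 1: 8 trees catch fire, 2 burn out
  ..TFT
  TTF.F
  TTTFT
  T.FTT
  TF.FT
  TTFTT
Step 2: 10 trees catch fire, 8 burn out
  ..F.F
  TF...
  TTF.F
  T..FT
  F...F
  TF.FT
Step 3: 6 trees catch fire, 10 burn out
  .....
  F....
  TF...
  F...F
  .....
  F...F
Step 4: 1 trees catch fire, 6 burn out
  .....
  .....
  F....
  .....
  .....
  .....
Step 5: 0 trees catch fire, 1 burn out
  .....
  .....
  .....
  .....
  .....
  .....

.....
.....
.....
.....
.....
.....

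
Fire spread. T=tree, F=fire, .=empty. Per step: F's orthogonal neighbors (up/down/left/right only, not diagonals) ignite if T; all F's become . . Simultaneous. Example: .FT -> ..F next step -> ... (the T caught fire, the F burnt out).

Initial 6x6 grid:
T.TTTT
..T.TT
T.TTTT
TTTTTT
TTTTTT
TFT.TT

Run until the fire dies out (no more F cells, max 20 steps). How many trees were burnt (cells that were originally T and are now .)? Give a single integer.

Step 1: +3 fires, +1 burnt (F count now 3)
Step 2: +3 fires, +3 burnt (F count now 3)
Step 3: +3 fires, +3 burnt (F count now 3)
Step 4: +4 fires, +3 burnt (F count now 4)
Step 5: +5 fires, +4 burnt (F count now 5)
Step 6: +4 fires, +5 burnt (F count now 4)
Step 7: +3 fires, +4 burnt (F count now 3)
Step 8: +2 fires, +3 burnt (F count now 2)
Step 9: +1 fires, +2 burnt (F count now 1)
Step 10: +0 fires, +1 burnt (F count now 0)
Fire out after step 10
Initially T: 29, now '.': 35
Total burnt (originally-T cells now '.'): 28

Answer: 28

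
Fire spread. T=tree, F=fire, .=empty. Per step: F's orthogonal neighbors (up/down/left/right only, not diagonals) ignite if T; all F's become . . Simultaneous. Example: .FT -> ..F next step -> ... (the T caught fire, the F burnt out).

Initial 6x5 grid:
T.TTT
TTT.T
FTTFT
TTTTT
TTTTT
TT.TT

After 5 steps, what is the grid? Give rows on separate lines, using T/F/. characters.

Step 1: 6 trees catch fire, 2 burn out
  T.TTT
  FTT.T
  .FF.F
  FTTFT
  TTTTT
  TT.TT
Step 2: 9 trees catch fire, 6 burn out
  F.TTT
  .FF.F
  .....
  .FF.F
  FTTFT
  TT.TT
Step 3: 7 trees catch fire, 9 burn out
  ..FTF
  .....
  .....
  .....
  .FF.F
  FT.FT
Step 4: 3 trees catch fire, 7 burn out
  ...F.
  .....
  .....
  .....
  .....
  .F..F
Step 5: 0 trees catch fire, 3 burn out
  .....
  .....
  .....
  .....
  .....
  .....

.....
.....
.....
.....
.....
.....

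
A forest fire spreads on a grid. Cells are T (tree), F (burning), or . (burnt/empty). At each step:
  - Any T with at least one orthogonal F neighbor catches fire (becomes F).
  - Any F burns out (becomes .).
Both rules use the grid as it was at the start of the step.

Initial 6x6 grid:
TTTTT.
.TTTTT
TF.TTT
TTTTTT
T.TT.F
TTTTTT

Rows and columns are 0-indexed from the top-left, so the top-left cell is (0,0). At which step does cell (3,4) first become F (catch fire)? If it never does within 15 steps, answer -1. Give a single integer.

Step 1: cell (3,4)='T' (+5 fires, +2 burnt)
Step 2: cell (3,4)='F' (+7 fires, +5 burnt)
  -> target ignites at step 2
Step 3: cell (3,4)='.' (+9 fires, +7 burnt)
Step 4: cell (3,4)='.' (+6 fires, +9 burnt)
Step 5: cell (3,4)='.' (+2 fires, +6 burnt)
Step 6: cell (3,4)='.' (+0 fires, +2 burnt)
  fire out at step 6

2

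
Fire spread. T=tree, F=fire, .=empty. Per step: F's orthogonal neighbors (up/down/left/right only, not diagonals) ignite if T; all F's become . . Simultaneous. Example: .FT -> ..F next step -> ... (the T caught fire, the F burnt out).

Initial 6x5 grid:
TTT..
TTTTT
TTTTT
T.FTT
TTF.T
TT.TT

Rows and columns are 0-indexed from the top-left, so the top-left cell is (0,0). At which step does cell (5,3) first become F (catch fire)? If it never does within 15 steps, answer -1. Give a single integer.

Step 1: cell (5,3)='T' (+3 fires, +2 burnt)
Step 2: cell (5,3)='T' (+6 fires, +3 burnt)
Step 3: cell (5,3)='T' (+8 fires, +6 burnt)
Step 4: cell (5,3)='T' (+4 fires, +8 burnt)
Step 5: cell (5,3)='F' (+2 fires, +4 burnt)
  -> target ignites at step 5
Step 6: cell (5,3)='.' (+0 fires, +2 burnt)
  fire out at step 6

5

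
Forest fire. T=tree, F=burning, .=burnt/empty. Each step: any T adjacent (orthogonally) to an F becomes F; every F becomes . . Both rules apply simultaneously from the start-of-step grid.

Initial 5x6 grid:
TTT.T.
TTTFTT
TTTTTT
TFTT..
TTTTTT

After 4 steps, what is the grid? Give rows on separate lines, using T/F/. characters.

Step 1: 7 trees catch fire, 2 burn out
  TTT.T.
  TTF.FT
  TFTFTT
  F.FT..
  TFTTTT
Step 2: 10 trees catch fire, 7 burn out
  TTF.F.
  TF...F
  F.F.FT
  ...F..
  F.FTTT
Step 3: 4 trees catch fire, 10 burn out
  TF....
  F.....
  .....F
  ......
  ...FTT
Step 4: 2 trees catch fire, 4 burn out
  F.....
  ......
  ......
  ......
  ....FT

F.....
......
......
......
....FT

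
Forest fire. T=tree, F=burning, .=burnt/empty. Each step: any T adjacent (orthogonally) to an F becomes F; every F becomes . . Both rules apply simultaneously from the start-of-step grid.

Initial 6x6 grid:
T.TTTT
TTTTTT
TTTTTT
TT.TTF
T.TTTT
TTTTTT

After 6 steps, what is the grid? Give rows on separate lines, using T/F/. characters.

Step 1: 3 trees catch fire, 1 burn out
  T.TTTT
  TTTTTT
  TTTTTF
  TT.TF.
  T.TTTF
  TTTTTT
Step 2: 5 trees catch fire, 3 burn out
  T.TTTT
  TTTTTF
  TTTTF.
  TT.F..
  T.TTF.
  TTTTTF
Step 3: 5 trees catch fire, 5 burn out
  T.TTTF
  TTTTF.
  TTTF..
  TT....
  T.TF..
  TTTTF.
Step 4: 5 trees catch fire, 5 burn out
  T.TTF.
  TTTF..
  TTF...
  TT....
  T.F...
  TTTF..
Step 5: 4 trees catch fire, 5 burn out
  T.TF..
  TTF...
  TF....
  TT....
  T.....
  TTF...
Step 6: 5 trees catch fire, 4 burn out
  T.F...
  TF....
  F.....
  TF....
  T.....
  TF....

T.F...
TF....
F.....
TF....
T.....
TF....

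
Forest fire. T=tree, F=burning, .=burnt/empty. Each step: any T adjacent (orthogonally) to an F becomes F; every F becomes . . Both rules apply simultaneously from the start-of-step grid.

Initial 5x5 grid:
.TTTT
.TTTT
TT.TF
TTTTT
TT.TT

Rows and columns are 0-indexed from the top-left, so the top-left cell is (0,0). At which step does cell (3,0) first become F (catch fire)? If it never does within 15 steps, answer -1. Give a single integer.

Step 1: cell (3,0)='T' (+3 fires, +1 burnt)
Step 2: cell (3,0)='T' (+4 fires, +3 burnt)
Step 3: cell (3,0)='T' (+4 fires, +4 burnt)
Step 4: cell (3,0)='T' (+3 fires, +4 burnt)
Step 5: cell (3,0)='F' (+4 fires, +3 burnt)
  -> target ignites at step 5
Step 6: cell (3,0)='.' (+2 fires, +4 burnt)
Step 7: cell (3,0)='.' (+0 fires, +2 burnt)
  fire out at step 7

5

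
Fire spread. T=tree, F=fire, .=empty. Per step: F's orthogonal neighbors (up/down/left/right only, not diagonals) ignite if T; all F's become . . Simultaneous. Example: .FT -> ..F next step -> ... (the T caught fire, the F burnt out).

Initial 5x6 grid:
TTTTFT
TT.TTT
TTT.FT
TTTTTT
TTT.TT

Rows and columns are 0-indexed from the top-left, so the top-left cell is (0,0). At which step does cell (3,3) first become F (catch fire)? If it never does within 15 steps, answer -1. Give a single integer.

Step 1: cell (3,3)='T' (+5 fires, +2 burnt)
Step 2: cell (3,3)='F' (+6 fires, +5 burnt)
  -> target ignites at step 2
Step 3: cell (3,3)='.' (+3 fires, +6 burnt)
Step 4: cell (3,3)='.' (+5 fires, +3 burnt)
Step 5: cell (3,3)='.' (+4 fires, +5 burnt)
Step 6: cell (3,3)='.' (+2 fires, +4 burnt)
Step 7: cell (3,3)='.' (+0 fires, +2 burnt)
  fire out at step 7

2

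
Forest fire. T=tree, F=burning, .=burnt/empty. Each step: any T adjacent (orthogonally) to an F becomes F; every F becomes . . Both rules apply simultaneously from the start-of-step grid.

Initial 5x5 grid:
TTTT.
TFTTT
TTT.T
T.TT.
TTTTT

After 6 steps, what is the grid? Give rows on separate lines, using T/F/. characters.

Step 1: 4 trees catch fire, 1 burn out
  TFTT.
  F.FTT
  TFT.T
  T.TT.
  TTTTT
Step 2: 5 trees catch fire, 4 burn out
  F.FT.
  ...FT
  F.F.T
  T.TT.
  TTTTT
Step 3: 4 trees catch fire, 5 burn out
  ...F.
  ....F
  ....T
  F.FT.
  TTTTT
Step 4: 4 trees catch fire, 4 burn out
  .....
  .....
  ....F
  ...F.
  FTFTT
Step 5: 2 trees catch fire, 4 burn out
  .....
  .....
  .....
  .....
  .F.FT
Step 6: 1 trees catch fire, 2 burn out
  .....
  .....
  .....
  .....
  ....F

.....
.....
.....
.....
....F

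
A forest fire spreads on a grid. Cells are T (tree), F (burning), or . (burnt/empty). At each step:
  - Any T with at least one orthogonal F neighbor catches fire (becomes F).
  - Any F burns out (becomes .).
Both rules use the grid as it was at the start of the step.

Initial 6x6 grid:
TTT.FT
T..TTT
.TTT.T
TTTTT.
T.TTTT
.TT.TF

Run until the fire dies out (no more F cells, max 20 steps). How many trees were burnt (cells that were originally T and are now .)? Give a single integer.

Answer: 21

Derivation:
Step 1: +4 fires, +2 burnt (F count now 4)
Step 2: +3 fires, +4 burnt (F count now 3)
Step 3: +4 fires, +3 burnt (F count now 4)
Step 4: +3 fires, +4 burnt (F count now 3)
Step 5: +3 fires, +3 burnt (F count now 3)
Step 6: +2 fires, +3 burnt (F count now 2)
Step 7: +1 fires, +2 burnt (F count now 1)
Step 8: +1 fires, +1 burnt (F count now 1)
Step 9: +0 fires, +1 burnt (F count now 0)
Fire out after step 9
Initially T: 25, now '.': 32
Total burnt (originally-T cells now '.'): 21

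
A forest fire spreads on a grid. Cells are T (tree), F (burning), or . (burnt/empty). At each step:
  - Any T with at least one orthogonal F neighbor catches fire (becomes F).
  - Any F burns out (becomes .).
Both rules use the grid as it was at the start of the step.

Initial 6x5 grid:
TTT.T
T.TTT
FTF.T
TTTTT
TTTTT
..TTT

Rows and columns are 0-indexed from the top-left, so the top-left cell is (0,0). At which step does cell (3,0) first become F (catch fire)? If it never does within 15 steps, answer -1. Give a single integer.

Step 1: cell (3,0)='F' (+5 fires, +2 burnt)
  -> target ignites at step 1
Step 2: cell (3,0)='.' (+7 fires, +5 burnt)
Step 3: cell (3,0)='.' (+6 fires, +7 burnt)
Step 4: cell (3,0)='.' (+4 fires, +6 burnt)
Step 5: cell (3,0)='.' (+1 fires, +4 burnt)
Step 6: cell (3,0)='.' (+0 fires, +1 burnt)
  fire out at step 6

1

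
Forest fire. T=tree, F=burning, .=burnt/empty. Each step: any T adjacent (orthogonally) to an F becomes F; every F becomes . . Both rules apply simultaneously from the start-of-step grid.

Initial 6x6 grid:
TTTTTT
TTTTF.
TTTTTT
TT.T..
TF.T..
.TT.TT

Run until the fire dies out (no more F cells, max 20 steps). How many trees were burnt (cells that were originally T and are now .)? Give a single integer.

Step 1: +6 fires, +2 burnt (F count now 6)
Step 2: +8 fires, +6 burnt (F count now 8)
Step 3: +5 fires, +8 burnt (F count now 5)
Step 4: +3 fires, +5 burnt (F count now 3)
Step 5: +1 fires, +3 burnt (F count now 1)
Step 6: +0 fires, +1 burnt (F count now 0)
Fire out after step 6
Initially T: 25, now '.': 34
Total burnt (originally-T cells now '.'): 23

Answer: 23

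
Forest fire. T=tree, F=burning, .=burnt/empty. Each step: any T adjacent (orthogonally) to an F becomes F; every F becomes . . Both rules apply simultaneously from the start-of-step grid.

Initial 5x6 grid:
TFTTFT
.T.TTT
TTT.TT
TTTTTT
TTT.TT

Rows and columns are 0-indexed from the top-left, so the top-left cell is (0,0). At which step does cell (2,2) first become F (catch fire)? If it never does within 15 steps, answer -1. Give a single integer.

Step 1: cell (2,2)='T' (+6 fires, +2 burnt)
Step 2: cell (2,2)='T' (+4 fires, +6 burnt)
Step 3: cell (2,2)='F' (+5 fires, +4 burnt)
  -> target ignites at step 3
Step 4: cell (2,2)='.' (+6 fires, +5 burnt)
Step 5: cell (2,2)='.' (+3 fires, +6 burnt)
Step 6: cell (2,2)='.' (+0 fires, +3 burnt)
  fire out at step 6

3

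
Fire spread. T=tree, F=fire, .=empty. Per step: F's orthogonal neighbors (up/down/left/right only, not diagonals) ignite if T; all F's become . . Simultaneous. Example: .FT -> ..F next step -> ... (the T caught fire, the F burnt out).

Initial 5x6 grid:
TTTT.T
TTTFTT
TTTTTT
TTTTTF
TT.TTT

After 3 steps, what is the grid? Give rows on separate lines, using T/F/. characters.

Step 1: 7 trees catch fire, 2 burn out
  TTTF.T
  TTF.FT
  TTTFTF
  TTTTF.
  TT.TTF
Step 2: 7 trees catch fire, 7 burn out
  TTF..T
  TF...F
  TTF.F.
  TTTF..
  TT.TF.
Step 3: 6 trees catch fire, 7 burn out
  TF...F
  F.....
  TF....
  TTF...
  TT.F..

TF...F
F.....
TF....
TTF...
TT.F..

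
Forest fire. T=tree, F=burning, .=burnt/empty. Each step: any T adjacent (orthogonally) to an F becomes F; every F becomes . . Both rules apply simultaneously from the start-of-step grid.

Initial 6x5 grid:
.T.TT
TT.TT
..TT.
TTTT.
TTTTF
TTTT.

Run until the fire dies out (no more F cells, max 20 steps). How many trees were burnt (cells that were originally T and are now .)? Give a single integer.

Answer: 18

Derivation:
Step 1: +1 fires, +1 burnt (F count now 1)
Step 2: +3 fires, +1 burnt (F count now 3)
Step 3: +4 fires, +3 burnt (F count now 4)
Step 4: +5 fires, +4 burnt (F count now 5)
Step 5: +4 fires, +5 burnt (F count now 4)
Step 6: +1 fires, +4 burnt (F count now 1)
Step 7: +0 fires, +1 burnt (F count now 0)
Fire out after step 7
Initially T: 21, now '.': 27
Total burnt (originally-T cells now '.'): 18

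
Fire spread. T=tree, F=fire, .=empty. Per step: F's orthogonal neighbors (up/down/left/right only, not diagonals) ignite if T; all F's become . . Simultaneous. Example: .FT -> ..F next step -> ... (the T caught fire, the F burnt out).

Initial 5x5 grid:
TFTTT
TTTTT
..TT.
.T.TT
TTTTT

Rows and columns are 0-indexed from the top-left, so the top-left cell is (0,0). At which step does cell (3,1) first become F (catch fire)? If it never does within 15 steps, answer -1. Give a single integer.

Step 1: cell (3,1)='T' (+3 fires, +1 burnt)
Step 2: cell (3,1)='T' (+3 fires, +3 burnt)
Step 3: cell (3,1)='T' (+3 fires, +3 burnt)
Step 4: cell (3,1)='T' (+2 fires, +3 burnt)
Step 5: cell (3,1)='T' (+1 fires, +2 burnt)
Step 6: cell (3,1)='T' (+2 fires, +1 burnt)
Step 7: cell (3,1)='T' (+2 fires, +2 burnt)
Step 8: cell (3,1)='T' (+1 fires, +2 burnt)
Step 9: cell (3,1)='F' (+2 fires, +1 burnt)
  -> target ignites at step 9
Step 10: cell (3,1)='.' (+0 fires, +2 burnt)
  fire out at step 10

9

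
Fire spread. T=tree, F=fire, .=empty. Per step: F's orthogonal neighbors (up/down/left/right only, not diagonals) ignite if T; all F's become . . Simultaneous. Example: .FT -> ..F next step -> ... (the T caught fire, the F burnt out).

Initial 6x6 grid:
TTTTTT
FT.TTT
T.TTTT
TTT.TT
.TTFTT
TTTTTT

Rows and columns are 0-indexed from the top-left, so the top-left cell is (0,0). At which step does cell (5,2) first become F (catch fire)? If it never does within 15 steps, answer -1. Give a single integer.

Step 1: cell (5,2)='T' (+6 fires, +2 burnt)
Step 2: cell (5,2)='F' (+8 fires, +6 burnt)
  -> target ignites at step 2
Step 3: cell (5,2)='.' (+7 fires, +8 burnt)
Step 4: cell (5,2)='.' (+5 fires, +7 burnt)
Step 5: cell (5,2)='.' (+3 fires, +5 burnt)
Step 6: cell (5,2)='.' (+1 fires, +3 burnt)
Step 7: cell (5,2)='.' (+0 fires, +1 burnt)
  fire out at step 7

2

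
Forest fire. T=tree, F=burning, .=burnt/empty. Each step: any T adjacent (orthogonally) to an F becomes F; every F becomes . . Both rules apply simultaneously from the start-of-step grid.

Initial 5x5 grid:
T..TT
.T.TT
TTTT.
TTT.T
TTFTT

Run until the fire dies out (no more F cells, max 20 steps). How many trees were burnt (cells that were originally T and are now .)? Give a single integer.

Step 1: +3 fires, +1 burnt (F count now 3)
Step 2: +4 fires, +3 burnt (F count now 4)
Step 3: +4 fires, +4 burnt (F count now 4)
Step 4: +3 fires, +4 burnt (F count now 3)
Step 5: +2 fires, +3 burnt (F count now 2)
Step 6: +1 fires, +2 burnt (F count now 1)
Step 7: +0 fires, +1 burnt (F count now 0)
Fire out after step 7
Initially T: 18, now '.': 24
Total burnt (originally-T cells now '.'): 17

Answer: 17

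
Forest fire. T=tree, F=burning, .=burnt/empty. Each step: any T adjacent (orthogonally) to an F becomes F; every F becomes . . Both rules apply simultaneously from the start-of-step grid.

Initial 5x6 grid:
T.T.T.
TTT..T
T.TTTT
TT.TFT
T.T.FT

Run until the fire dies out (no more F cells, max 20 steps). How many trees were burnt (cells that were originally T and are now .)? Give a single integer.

Answer: 17

Derivation:
Step 1: +4 fires, +2 burnt (F count now 4)
Step 2: +2 fires, +4 burnt (F count now 2)
Step 3: +2 fires, +2 burnt (F count now 2)
Step 4: +1 fires, +2 burnt (F count now 1)
Step 5: +2 fires, +1 burnt (F count now 2)
Step 6: +1 fires, +2 burnt (F count now 1)
Step 7: +2 fires, +1 burnt (F count now 2)
Step 8: +1 fires, +2 burnt (F count now 1)
Step 9: +2 fires, +1 burnt (F count now 2)
Step 10: +0 fires, +2 burnt (F count now 0)
Fire out after step 10
Initially T: 19, now '.': 28
Total burnt (originally-T cells now '.'): 17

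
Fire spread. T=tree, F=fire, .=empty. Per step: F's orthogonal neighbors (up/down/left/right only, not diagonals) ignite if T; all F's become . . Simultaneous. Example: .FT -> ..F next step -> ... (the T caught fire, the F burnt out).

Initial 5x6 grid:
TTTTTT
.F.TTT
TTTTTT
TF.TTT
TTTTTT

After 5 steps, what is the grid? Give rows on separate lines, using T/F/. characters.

Step 1: 4 trees catch fire, 2 burn out
  TFTTTT
  ...TTT
  TFTTTT
  F..TTT
  TFTTTT
Step 2: 6 trees catch fire, 4 burn out
  F.FTTT
  ...TTT
  F.FTTT
  ...TTT
  F.FTTT
Step 3: 3 trees catch fire, 6 burn out
  ...FTT
  ...TTT
  ...FTT
  ...TTT
  ...FTT
Step 4: 5 trees catch fire, 3 burn out
  ....FT
  ...FTT
  ....FT
  ...FTT
  ....FT
Step 5: 5 trees catch fire, 5 burn out
  .....F
  ....FT
  .....F
  ....FT
  .....F

.....F
....FT
.....F
....FT
.....F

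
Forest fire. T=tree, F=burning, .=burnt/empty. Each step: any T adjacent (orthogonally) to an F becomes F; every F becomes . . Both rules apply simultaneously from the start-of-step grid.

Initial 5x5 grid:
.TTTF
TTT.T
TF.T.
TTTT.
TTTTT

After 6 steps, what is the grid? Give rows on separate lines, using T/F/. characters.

Step 1: 5 trees catch fire, 2 burn out
  .TTF.
  TFT.F
  F..T.
  TFTT.
  TTTTT
Step 2: 7 trees catch fire, 5 burn out
  .FF..
  F.F..
  ...T.
  F.FT.
  TFTTT
Step 3: 3 trees catch fire, 7 burn out
  .....
  .....
  ...T.
  ...F.
  F.FTT
Step 4: 2 trees catch fire, 3 burn out
  .....
  .....
  ...F.
  .....
  ...FT
Step 5: 1 trees catch fire, 2 burn out
  .....
  .....
  .....
  .....
  ....F
Step 6: 0 trees catch fire, 1 burn out
  .....
  .....
  .....
  .....
  .....

.....
.....
.....
.....
.....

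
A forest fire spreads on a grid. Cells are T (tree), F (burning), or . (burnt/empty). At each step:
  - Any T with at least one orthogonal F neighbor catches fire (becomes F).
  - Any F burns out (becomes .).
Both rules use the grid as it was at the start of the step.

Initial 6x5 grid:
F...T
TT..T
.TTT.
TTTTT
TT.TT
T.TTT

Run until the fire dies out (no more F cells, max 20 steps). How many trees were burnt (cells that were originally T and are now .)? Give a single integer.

Step 1: +1 fires, +1 burnt (F count now 1)
Step 2: +1 fires, +1 burnt (F count now 1)
Step 3: +1 fires, +1 burnt (F count now 1)
Step 4: +2 fires, +1 burnt (F count now 2)
Step 5: +4 fires, +2 burnt (F count now 4)
Step 6: +2 fires, +4 burnt (F count now 2)
Step 7: +3 fires, +2 burnt (F count now 3)
Step 8: +2 fires, +3 burnt (F count now 2)
Step 9: +2 fires, +2 burnt (F count now 2)
Step 10: +0 fires, +2 burnt (F count now 0)
Fire out after step 10
Initially T: 20, now '.': 28
Total burnt (originally-T cells now '.'): 18

Answer: 18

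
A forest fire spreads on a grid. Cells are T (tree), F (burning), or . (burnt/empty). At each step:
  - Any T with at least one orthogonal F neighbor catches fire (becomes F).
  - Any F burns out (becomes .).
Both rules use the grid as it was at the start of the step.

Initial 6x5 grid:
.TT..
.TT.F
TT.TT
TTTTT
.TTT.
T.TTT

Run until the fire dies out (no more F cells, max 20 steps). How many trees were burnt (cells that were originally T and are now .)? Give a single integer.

Answer: 19

Derivation:
Step 1: +1 fires, +1 burnt (F count now 1)
Step 2: +2 fires, +1 burnt (F count now 2)
Step 3: +1 fires, +2 burnt (F count now 1)
Step 4: +2 fires, +1 burnt (F count now 2)
Step 5: +3 fires, +2 burnt (F count now 3)
Step 6: +5 fires, +3 burnt (F count now 5)
Step 7: +2 fires, +5 burnt (F count now 2)
Step 8: +2 fires, +2 burnt (F count now 2)
Step 9: +1 fires, +2 burnt (F count now 1)
Step 10: +0 fires, +1 burnt (F count now 0)
Fire out after step 10
Initially T: 20, now '.': 29
Total burnt (originally-T cells now '.'): 19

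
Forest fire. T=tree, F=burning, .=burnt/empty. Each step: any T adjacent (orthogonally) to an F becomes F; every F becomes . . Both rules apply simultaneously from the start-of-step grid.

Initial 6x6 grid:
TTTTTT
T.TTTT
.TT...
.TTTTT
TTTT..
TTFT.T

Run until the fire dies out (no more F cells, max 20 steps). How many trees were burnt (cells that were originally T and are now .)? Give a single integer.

Step 1: +3 fires, +1 burnt (F count now 3)
Step 2: +4 fires, +3 burnt (F count now 4)
Step 3: +4 fires, +4 burnt (F count now 4)
Step 4: +3 fires, +4 burnt (F count now 3)
Step 5: +3 fires, +3 burnt (F count now 3)
Step 6: +3 fires, +3 burnt (F count now 3)
Step 7: +3 fires, +3 burnt (F count now 3)
Step 8: +2 fires, +3 burnt (F count now 2)
Step 9: +0 fires, +2 burnt (F count now 0)
Fire out after step 9
Initially T: 26, now '.': 35
Total burnt (originally-T cells now '.'): 25

Answer: 25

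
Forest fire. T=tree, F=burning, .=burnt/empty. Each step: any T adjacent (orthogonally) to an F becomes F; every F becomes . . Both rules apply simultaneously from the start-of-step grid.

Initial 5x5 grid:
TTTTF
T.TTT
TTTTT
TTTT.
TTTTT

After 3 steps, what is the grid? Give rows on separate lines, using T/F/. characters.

Step 1: 2 trees catch fire, 1 burn out
  TTTF.
  T.TTF
  TTTTT
  TTTT.
  TTTTT
Step 2: 3 trees catch fire, 2 burn out
  TTF..
  T.TF.
  TTTTF
  TTTT.
  TTTTT
Step 3: 3 trees catch fire, 3 burn out
  TF...
  T.F..
  TTTF.
  TTTT.
  TTTTT

TF...
T.F..
TTTF.
TTTT.
TTTTT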